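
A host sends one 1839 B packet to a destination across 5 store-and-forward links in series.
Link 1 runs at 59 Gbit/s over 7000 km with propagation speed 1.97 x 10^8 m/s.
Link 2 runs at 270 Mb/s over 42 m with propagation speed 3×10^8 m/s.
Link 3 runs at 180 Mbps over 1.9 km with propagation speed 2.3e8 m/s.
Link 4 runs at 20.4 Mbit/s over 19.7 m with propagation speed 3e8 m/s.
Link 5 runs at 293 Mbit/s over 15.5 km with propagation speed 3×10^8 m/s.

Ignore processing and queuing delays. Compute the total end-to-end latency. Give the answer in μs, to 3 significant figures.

36500 μs

L = 1839 × 8 = 14712 bits.
Transmission delays (L/R per hop): 0.249356, 54.4889, 81.7333, 721.176, 50.2116 μs; sum = 907.86 μs.
Propagation delays (d/s per hop): 35533, 0.14, 8.26087, 0.0656667, 51.6667 μs; sum = 35593.1 μs.
End-to-end = 36500 μs.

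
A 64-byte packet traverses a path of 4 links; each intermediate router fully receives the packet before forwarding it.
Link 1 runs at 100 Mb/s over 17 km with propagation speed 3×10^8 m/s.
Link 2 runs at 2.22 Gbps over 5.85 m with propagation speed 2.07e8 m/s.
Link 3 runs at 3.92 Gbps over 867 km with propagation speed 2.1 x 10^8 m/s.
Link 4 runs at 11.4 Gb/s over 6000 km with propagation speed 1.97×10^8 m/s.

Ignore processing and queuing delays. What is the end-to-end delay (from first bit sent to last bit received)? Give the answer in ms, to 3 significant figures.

L = 64 × 8 = 512 bits.
Transmission delays (L/R per hop): 0.00512, 0.000230631, 0.000130612, 4.49123e-05 ms; sum = 0.00552616 ms.
Propagation delays (d/s per hop): 0.0566667, 2.82609e-05, 4.12857, 30.4569 ms; sum = 34.6421 ms.
End-to-end = 34.6 ms.

34.6 ms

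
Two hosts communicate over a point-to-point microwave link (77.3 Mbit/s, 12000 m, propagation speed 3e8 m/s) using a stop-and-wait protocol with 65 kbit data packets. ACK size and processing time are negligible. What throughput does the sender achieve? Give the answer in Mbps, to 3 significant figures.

70.6 Mbps

t_tx = L/R = 65000/77300000 = 0.00084088 s.
t_prop = 12000/300000000 = 4e-05 s; RTT = 8e-05 s.
Cycle = t_tx + RTT = 0.00092088 s.
Throughput = L / cycle = 65000 / 0.00092088 = 70.6 Mbps.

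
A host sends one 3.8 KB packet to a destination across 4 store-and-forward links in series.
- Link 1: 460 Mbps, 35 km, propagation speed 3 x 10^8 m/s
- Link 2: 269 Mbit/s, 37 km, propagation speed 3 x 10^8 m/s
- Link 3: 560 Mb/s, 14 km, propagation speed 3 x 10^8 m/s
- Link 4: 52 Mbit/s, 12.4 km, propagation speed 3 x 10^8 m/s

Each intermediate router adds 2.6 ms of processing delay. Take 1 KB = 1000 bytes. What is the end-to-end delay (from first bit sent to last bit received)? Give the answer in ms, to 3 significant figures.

L = 30400 bits.
Transmission delays (L/R per hop): 0.066087, 0.113011, 0.0542857, 0.584615 ms; sum = 0.817999 ms.
Propagation delays (d/s per hop): 0.116667, 0.123333, 0.0466667, 0.0413333 ms; sum = 0.328 ms.
Processing at 3 router(s): 3 × 2.6 ms = 7.8 ms.
End-to-end = 8.95 ms.

8.95 ms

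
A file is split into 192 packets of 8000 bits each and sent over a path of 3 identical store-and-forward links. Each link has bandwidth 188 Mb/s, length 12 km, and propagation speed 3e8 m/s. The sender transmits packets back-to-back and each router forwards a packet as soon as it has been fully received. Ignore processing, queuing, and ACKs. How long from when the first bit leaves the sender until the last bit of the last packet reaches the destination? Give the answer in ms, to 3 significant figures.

8.38 ms

Per-hop transmission t_tx = L/R = 8000/188000000 = 0.0425532 ms.
Per-hop propagation t_prop = 12000/300000000 = 0.04 ms.
Pipeline fill: first packet needs 3·t_tx to clear all hops; remaining 191 packets each add one t_tx.
Total = (3+192-1)·t_tx + 3·t_prop = 194·0.0425532 + 3·0.04 = 8.38 ms.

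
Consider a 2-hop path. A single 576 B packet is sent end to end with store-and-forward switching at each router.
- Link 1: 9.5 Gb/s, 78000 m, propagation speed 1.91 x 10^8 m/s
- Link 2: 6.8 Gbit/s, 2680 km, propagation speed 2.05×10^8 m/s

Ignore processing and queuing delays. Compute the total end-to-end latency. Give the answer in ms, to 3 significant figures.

13.5 ms

L = 576 × 8 = 4608 bits.
Transmission delays (L/R per hop): 0.000485053, 0.000677647 ms; sum = 0.0011627 ms.
Propagation delays (d/s per hop): 0.408377, 13.0732 ms; sum = 13.4815 ms.
End-to-end = 13.5 ms.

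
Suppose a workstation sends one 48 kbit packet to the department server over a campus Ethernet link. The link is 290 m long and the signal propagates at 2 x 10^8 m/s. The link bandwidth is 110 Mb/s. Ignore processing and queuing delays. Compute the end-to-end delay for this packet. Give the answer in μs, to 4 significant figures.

437.8 μs

L = 48000 bits.
Transmission delay = L/R = 48000 / 110000000 = 436.364 μs.
Propagation delay = d/s = 290 m / 200000000 m/s = 1.45 μs.
Total = 437.8 μs.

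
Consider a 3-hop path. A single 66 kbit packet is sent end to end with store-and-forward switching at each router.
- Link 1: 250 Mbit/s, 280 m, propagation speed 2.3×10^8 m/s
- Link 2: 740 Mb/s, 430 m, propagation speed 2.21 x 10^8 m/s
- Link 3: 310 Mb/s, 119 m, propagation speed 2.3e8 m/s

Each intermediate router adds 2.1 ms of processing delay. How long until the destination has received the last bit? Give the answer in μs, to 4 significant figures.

L = 66000 bits.
Transmission delays (L/R per hop): 264, 89.1892, 212.903 μs; sum = 566.092 μs.
Propagation delays (d/s per hop): 1.21739, 1.9457, 0.517391 μs; sum = 3.68048 μs.
Processing at 2 router(s): 2 × 2.1 ms = 4200 μs.
End-to-end = 4770 μs.

4770 μs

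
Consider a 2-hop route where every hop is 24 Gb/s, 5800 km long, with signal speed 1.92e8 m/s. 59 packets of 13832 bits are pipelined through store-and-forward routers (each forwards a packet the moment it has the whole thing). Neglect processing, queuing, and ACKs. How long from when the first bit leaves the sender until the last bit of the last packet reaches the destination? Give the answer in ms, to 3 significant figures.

60.5 ms

Per-hop transmission t_tx = L/R = 13832/24000000000 = 0.000576333 ms.
Per-hop propagation t_prop = 5800000/192000000 = 30.2083 ms.
Pipeline fill: first packet needs 2·t_tx to clear all hops; remaining 58 packets each add one t_tx.
Total = (2+59-1)·t_tx + 2·t_prop = 60·0.000576333 + 2·30.2083 = 60.5 ms.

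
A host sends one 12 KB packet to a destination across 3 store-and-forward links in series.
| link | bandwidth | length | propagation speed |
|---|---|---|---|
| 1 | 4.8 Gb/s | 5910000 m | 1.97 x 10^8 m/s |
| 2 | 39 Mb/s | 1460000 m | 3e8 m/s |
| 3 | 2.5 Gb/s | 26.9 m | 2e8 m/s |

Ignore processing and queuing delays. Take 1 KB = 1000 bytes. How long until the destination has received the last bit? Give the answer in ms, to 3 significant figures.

L = 96000 bits.
Transmission delays (L/R per hop): 0.02, 2.46154, 0.0384 ms; sum = 2.51994 ms.
Propagation delays (d/s per hop): 30, 4.86667, 0.0001345 ms; sum = 34.8668 ms.
End-to-end = 37.4 ms.

37.4 ms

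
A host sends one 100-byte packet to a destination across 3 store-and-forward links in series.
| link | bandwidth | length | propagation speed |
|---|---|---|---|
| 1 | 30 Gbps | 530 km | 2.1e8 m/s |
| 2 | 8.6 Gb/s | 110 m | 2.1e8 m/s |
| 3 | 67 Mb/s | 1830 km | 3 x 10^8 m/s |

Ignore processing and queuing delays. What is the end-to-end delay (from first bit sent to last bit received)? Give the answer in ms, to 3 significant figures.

8.64 ms

L = 100 × 8 = 800 bits.
Transmission delays (L/R per hop): 2.66667e-05, 9.30233e-05, 0.0119403 ms; sum = 0.01206 ms.
Propagation delays (d/s per hop): 2.52381, 0.00052381, 6.1 ms; sum = 8.62433 ms.
End-to-end = 8.64 ms.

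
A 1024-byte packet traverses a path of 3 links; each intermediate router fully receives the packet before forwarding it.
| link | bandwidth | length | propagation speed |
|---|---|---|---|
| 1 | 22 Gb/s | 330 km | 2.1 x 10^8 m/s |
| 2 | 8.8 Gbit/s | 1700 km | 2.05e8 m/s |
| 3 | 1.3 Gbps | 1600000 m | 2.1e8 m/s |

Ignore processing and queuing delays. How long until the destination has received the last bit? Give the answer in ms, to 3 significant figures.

17.5 ms

L = 1024 × 8 = 8192 bits.
Transmission delays (L/R per hop): 0.000372364, 0.000930909, 0.00630154 ms; sum = 0.00760481 ms.
Propagation delays (d/s per hop): 1.57143, 8.29268, 7.61905 ms; sum = 17.4832 ms.
End-to-end = 17.5 ms.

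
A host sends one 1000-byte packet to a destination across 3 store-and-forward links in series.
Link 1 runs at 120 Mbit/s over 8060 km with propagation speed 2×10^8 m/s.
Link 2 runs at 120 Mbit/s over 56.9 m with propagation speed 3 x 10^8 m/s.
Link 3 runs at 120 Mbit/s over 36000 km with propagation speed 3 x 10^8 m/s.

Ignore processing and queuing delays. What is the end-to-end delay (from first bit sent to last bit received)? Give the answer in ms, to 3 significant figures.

L = 1000 × 8 = 8000 bits.
Transmission delay per hop = L/R = 8000/120000000 = 0.0666667 ms; 3 hops → 0.2 ms.
Propagation delays (d/s per hop): 40.3, 0.000189667, 120 ms; sum = 160.3 ms.
End-to-end = 161 ms.

161 ms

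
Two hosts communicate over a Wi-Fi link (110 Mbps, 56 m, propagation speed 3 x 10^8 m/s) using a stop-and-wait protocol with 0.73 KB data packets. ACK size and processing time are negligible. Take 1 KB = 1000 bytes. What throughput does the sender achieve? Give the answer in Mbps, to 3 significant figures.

109 Mbps

t_tx = L/R = 5840/110000000 = 5.30909e-05 s.
t_prop = 56/300000000 = 1.86667e-07 s; RTT = 3.73333e-07 s.
Cycle = t_tx + RTT = 5.34642e-05 s.
Throughput = L / cycle = 5840 / 5.34642e-05 = 109 Mbps.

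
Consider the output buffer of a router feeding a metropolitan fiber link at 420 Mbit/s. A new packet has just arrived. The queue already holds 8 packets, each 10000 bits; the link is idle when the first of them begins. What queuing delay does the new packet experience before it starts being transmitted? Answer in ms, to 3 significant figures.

0.190 ms

Each queued packet: L/R = 10000/420000000 = 0.0238095 ms.
8 queued → 0.190476 ms.
Queuing delay = 0.190 ms.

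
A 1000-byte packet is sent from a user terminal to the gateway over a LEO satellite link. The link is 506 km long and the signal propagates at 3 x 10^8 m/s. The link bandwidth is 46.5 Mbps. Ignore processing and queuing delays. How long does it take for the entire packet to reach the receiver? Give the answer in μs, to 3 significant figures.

L = 1000 × 8 = 8000 bits.
Transmission delay = L/R = 8000 / 46500000 = 172.043 μs.
Propagation delay = d/s = 506000 m / 300000000 m/s = 1686.67 μs.
Total = 1860 μs.

1860 μs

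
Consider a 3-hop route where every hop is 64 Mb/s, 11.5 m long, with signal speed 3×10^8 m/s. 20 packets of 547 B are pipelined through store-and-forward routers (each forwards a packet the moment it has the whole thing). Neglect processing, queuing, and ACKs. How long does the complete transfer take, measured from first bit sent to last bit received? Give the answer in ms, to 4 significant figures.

Per-hop transmission t_tx = L/R = 4376/64000000 = 0.068375 ms.
Per-hop propagation t_prop = 11.5/300000000 = 3.83333e-05 ms.
Pipeline fill: first packet needs 3·t_tx to clear all hops; remaining 19 packets each add one t_tx.
Total = (3+20-1)·t_tx + 3·t_prop = 22·0.068375 + 3·3.83333e-05 = 1.504 ms.

1.504 ms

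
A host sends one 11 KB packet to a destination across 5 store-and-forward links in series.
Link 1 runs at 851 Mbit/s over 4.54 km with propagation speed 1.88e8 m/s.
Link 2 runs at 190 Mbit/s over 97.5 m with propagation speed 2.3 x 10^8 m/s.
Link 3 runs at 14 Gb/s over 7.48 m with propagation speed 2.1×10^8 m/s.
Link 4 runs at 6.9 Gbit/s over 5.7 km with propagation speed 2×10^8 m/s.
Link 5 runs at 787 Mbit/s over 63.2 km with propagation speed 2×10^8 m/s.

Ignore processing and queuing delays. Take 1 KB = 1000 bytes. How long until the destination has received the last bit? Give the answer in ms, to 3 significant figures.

1.07 ms

L = 88000 bits.
Transmission delays (L/R per hop): 0.103408, 0.463158, 0.00628571, 0.0127536, 0.111817 ms; sum = 0.697422 ms.
Propagation delays (d/s per hop): 0.0241489, 0.000423913, 3.5619e-05, 0.0285, 0.316 ms; sum = 0.369108 ms.
End-to-end = 1.07 ms.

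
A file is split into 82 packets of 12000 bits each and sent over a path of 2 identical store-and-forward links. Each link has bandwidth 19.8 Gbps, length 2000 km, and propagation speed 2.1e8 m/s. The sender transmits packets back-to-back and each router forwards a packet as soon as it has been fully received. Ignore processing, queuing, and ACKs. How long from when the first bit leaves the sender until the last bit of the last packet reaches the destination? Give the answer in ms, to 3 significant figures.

Per-hop transmission t_tx = L/R = 12000/19800000000 = 0.000606061 ms.
Per-hop propagation t_prop = 2000000/210000000 = 9.52381 ms.
Pipeline fill: first packet needs 2·t_tx to clear all hops; remaining 81 packets each add one t_tx.
Total = (2+82-1)·t_tx + 2·t_prop = 83·0.000606061 + 2·9.52381 = 19.1 ms.

19.1 ms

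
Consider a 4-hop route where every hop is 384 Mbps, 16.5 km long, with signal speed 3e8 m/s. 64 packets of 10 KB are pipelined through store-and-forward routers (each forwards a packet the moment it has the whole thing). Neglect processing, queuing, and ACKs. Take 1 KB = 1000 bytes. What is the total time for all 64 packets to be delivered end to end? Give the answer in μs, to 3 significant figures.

Per-hop transmission t_tx = L/R = 80000/384000000 = 208.333 μs.
Per-hop propagation t_prop = 16500/300000000 = 55 μs.
Pipeline fill: first packet needs 4·t_tx to clear all hops; remaining 63 packets each add one t_tx.
Total = (4+64-1)·t_tx + 4·t_prop = 67·208.333 + 4·55 = 14200 μs.

14200 μs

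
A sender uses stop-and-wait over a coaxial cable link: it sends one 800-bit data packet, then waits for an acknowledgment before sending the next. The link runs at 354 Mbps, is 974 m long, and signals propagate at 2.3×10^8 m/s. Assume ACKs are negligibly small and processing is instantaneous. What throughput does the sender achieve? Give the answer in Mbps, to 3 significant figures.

t_tx = L/R = 800/354000000 = 2.25989e-06 s.
t_prop = 974/2.3e+08 = 4.23478e-06 s; RTT = 8.46957e-06 s.
Cycle = t_tx + RTT = 1.07295e-05 s.
Throughput = L / cycle = 800 / 1.07295e-05 = 74.6 Mbps.

74.6 Mbps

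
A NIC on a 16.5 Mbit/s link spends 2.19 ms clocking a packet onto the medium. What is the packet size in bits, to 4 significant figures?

L = R × t_tx = 16500000 b/s × 0.00219 s = 36135 bits.

36140 bits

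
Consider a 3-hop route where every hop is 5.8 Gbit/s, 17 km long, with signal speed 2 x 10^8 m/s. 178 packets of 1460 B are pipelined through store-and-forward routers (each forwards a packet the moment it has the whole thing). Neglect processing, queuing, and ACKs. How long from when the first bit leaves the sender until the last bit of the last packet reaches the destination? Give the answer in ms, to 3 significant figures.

0.617 ms

Per-hop transmission t_tx = L/R = 11680/5800000000 = 0.00201379 ms.
Per-hop propagation t_prop = 17000/200000000 = 0.085 ms.
Pipeline fill: first packet needs 3·t_tx to clear all hops; remaining 177 packets each add one t_tx.
Total = (3+178-1)·t_tx + 3·t_prop = 180·0.00201379 + 3·0.085 = 0.617 ms.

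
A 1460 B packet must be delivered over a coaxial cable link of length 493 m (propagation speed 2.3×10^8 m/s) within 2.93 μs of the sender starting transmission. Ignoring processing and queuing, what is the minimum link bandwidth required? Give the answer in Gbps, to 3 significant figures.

L = 11680 bits.
Propagation delay = 493 / 2.3e+08 = 2.14348 μs.
Transmission budget = 2.93 − 2.14348 = 0.786522 μs.
R ≥ L / t_tx = 11680 bits / 7.86522e-07 s = 14.9 Gbps.

14.9 Gbps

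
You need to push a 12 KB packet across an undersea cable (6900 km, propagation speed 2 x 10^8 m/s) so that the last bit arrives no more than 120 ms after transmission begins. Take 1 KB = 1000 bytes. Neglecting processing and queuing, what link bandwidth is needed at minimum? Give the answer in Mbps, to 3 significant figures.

L = 96000 bits.
Propagation delay = 6900000 / 200000000 = 34.5 ms.
Transmission budget = 120 − 34.5 = 85.5 ms.
R ≥ L / t_tx = 96000 bits / 0.0855 s = 1.12 Mbps.

1.12 Mbps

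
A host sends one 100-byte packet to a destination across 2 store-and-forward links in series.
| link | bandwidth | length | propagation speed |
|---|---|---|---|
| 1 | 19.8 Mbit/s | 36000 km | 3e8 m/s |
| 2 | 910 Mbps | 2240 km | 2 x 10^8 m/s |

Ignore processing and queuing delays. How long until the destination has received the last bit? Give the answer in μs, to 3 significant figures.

L = 100 × 8 = 800 bits.
Transmission delays (L/R per hop): 40.404, 0.879121 μs; sum = 41.2832 μs.
Propagation delays (d/s per hop): 120000, 11200 μs; sum = 131200 μs.
End-to-end = 131000 μs.

131000 μs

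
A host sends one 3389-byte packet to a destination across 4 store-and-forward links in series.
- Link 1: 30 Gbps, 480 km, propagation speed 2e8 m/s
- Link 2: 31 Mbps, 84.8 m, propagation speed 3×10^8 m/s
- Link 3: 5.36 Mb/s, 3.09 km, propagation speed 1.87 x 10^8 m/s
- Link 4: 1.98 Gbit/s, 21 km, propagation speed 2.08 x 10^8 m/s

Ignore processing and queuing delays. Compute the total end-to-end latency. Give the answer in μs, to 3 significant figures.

L = 3389 × 8 = 27112 bits.
Transmission delays (L/R per hop): 0.903733, 874.581, 5058.21, 13.6929 μs; sum = 5947.39 μs.
Propagation delays (d/s per hop): 2400, 0.282667, 16.5241, 100.962 μs; sum = 2517.77 μs.
End-to-end = 8470 μs.

8470 μs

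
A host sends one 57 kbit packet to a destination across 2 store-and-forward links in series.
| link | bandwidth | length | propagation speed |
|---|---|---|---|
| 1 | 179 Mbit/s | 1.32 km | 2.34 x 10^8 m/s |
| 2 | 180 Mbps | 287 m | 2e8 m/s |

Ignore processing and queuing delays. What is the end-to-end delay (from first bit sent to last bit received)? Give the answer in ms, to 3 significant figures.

L = 57000 bits.
Transmission delays (L/R per hop): 0.318436, 0.316667 ms; sum = 0.635102 ms.
Propagation delays (d/s per hop): 0.00564103, 0.001435 ms; sum = 0.00707603 ms.
End-to-end = 0.642 ms.

0.642 ms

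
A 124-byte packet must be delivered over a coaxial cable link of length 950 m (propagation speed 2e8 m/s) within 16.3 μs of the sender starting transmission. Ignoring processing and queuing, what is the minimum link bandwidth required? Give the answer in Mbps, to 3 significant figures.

85.9 Mbps

L = 992 bits.
Propagation delay = 950 / 200000000 = 4.75 μs.
Transmission budget = 16.3 − 4.75 = 11.55 μs.
R ≥ L / t_tx = 992 bits / 1.155e-05 s = 85.9 Mbps.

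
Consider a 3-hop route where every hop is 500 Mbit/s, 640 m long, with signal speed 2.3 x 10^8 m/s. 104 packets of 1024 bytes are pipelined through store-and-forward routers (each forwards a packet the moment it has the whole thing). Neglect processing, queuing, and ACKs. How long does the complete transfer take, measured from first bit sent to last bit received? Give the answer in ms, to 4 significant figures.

Per-hop transmission t_tx = L/R = 8192/500000000 = 0.016384 ms.
Per-hop propagation t_prop = 640/2.3e+08 = 0.00278261 ms.
Pipeline fill: first packet needs 3·t_tx to clear all hops; remaining 103 packets each add one t_tx.
Total = (3+104-1)·t_tx + 3·t_prop = 106·0.016384 + 3·0.00278261 = 1.745 ms.

1.745 ms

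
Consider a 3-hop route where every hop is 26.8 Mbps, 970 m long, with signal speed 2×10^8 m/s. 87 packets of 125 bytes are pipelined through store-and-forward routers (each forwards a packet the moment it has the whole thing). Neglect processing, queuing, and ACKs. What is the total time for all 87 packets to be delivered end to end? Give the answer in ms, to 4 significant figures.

3.335 ms

Per-hop transmission t_tx = L/R = 1000/26800000 = 0.0373134 ms.
Per-hop propagation t_prop = 970/200000000 = 0.00485 ms.
Pipeline fill: first packet needs 3·t_tx to clear all hops; remaining 86 packets each add one t_tx.
Total = (3+87-1)·t_tx + 3·t_prop = 89·0.0373134 + 3·0.00485 = 3.335 ms.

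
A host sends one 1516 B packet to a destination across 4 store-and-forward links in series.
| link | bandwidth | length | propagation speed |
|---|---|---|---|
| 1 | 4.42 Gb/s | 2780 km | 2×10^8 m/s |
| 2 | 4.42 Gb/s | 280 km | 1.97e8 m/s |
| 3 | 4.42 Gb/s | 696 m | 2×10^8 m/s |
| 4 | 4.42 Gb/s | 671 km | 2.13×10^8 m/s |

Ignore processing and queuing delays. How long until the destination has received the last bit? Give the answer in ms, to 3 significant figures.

18.5 ms

L = 1516 × 8 = 12128 bits.
Transmission delay per hop = L/R = 12128/4420000000 = 0.00274389 ms; 4 hops → 0.0109756 ms.
Propagation delays (d/s per hop): 13.9, 1.42132, 0.00348, 3.15023 ms; sum = 18.475 ms.
End-to-end = 18.5 ms.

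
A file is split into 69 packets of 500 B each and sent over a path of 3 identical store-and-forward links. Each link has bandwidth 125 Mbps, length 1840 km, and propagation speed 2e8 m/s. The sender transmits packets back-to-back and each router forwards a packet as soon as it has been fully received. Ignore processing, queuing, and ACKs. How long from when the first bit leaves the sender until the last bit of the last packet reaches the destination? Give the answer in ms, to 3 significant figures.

29.9 ms

Per-hop transmission t_tx = L/R = 4000/125000000 = 0.032 ms.
Per-hop propagation t_prop = 1840000/200000000 = 9.2 ms.
Pipeline fill: first packet needs 3·t_tx to clear all hops; remaining 68 packets each add one t_tx.
Total = (3+69-1)·t_tx + 3·t_prop = 71·0.032 + 3·9.2 = 29.9 ms.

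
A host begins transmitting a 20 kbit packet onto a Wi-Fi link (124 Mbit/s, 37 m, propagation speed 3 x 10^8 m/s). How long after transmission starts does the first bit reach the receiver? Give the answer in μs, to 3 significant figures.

0.123 μs

First bit experiences only propagation delay: d/s = 37/300000000 = 0.123 μs.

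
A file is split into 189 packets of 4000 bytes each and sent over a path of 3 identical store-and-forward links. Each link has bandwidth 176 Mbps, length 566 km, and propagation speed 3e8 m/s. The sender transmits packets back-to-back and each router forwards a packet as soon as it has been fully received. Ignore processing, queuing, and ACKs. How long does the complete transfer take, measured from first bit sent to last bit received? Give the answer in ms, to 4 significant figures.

40.39 ms

Per-hop transmission t_tx = L/R = 32000/176000000 = 0.181818 ms.
Per-hop propagation t_prop = 566000/300000000 = 1.88667 ms.
Pipeline fill: first packet needs 3·t_tx to clear all hops; remaining 188 packets each add one t_tx.
Total = (3+189-1)·t_tx + 3·t_prop = 191·0.181818 + 3·1.88667 = 40.39 ms.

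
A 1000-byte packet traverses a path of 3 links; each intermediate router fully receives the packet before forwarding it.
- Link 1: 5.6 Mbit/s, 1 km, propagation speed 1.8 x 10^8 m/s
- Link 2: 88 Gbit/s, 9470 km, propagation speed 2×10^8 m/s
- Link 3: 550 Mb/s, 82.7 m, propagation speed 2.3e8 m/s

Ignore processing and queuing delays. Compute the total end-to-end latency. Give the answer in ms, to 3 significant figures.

48.8 ms

L = 1000 × 8 = 8000 bits.
Transmission delays (L/R per hop): 1.42857, 9.09091e-05, 0.0145455 ms; sum = 1.44321 ms.
Propagation delays (d/s per hop): 0.00555556, 47.35, 0.000359565 ms; sum = 47.3559 ms.
End-to-end = 48.8 ms.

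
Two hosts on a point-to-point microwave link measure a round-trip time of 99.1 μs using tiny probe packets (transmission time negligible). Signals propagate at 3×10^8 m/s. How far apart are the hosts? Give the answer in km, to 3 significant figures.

14.9 km

One-way propagation = RTT/2 = 49.55 μs.
d = s × t = 300000000 × 4.955e-05 = 14.9 km.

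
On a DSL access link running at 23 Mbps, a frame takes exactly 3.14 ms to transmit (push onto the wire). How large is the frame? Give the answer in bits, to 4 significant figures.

L = R × t_tx = 23000000 b/s × 0.00314 s = 72220 bits.

72220 bits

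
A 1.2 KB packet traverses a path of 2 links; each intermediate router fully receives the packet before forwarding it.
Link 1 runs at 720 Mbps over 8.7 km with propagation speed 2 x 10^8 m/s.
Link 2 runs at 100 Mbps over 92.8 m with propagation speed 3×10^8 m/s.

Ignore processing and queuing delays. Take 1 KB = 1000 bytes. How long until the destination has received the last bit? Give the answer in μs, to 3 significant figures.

L = 9600 bits.
Transmission delays (L/R per hop): 13.3333, 96 μs; sum = 109.333 μs.
Propagation delays (d/s per hop): 43.5, 0.309333 μs; sum = 43.8093 μs.
End-to-end = 153 μs.

153 μs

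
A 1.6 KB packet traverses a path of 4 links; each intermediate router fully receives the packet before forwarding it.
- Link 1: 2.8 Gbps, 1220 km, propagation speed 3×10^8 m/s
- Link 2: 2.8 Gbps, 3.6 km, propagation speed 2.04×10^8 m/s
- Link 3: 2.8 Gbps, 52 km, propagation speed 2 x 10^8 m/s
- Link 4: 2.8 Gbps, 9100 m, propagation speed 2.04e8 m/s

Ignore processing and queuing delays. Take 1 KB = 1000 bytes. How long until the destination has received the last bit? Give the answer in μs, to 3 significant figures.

4410 μs

L = 12800 bits.
Transmission delay per hop = L/R = 12800/2800000000 = 4.57143 μs; 4 hops → 18.2857 μs.
Propagation delays (d/s per hop): 4066.67, 17.6471, 260, 44.6078 μs; sum = 4388.92 μs.
End-to-end = 4410 μs.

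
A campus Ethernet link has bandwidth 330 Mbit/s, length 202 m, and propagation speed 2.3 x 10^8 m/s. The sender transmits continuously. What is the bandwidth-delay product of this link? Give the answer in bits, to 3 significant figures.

Propagation delay = 202 / 2.3e+08 = 8.78261e-07 s.
BDP = R × t_prop = 330000000 × 8.78261e-07 = 289.826 bits.

290 bits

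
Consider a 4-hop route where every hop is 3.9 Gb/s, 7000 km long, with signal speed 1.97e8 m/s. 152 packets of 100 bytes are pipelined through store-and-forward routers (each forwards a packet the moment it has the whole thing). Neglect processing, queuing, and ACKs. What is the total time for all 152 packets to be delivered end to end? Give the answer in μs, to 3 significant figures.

142000 μs

Per-hop transmission t_tx = L/R = 800/3900000000 = 0.205128 μs.
Per-hop propagation t_prop = 7000000/197000000 = 35533 μs.
Pipeline fill: first packet needs 4·t_tx to clear all hops; remaining 151 packets each add one t_tx.
Total = (4+152-1)·t_tx + 4·t_prop = 155·0.205128 + 4·35533 = 142000 μs.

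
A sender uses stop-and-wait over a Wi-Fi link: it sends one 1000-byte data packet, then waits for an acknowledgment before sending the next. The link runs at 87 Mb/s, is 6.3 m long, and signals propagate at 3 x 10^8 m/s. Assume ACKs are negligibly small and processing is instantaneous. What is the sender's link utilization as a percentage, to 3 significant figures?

100 %

t_tx = L/R = 8000/87000000 = 9.1954e-05 s.
t_prop = 6.3/300000000 = 2.1e-08 s; RTT = 4.2e-08 s.
Cycle = t_tx + RTT = 9.1996e-05 s.
Utilization = t_tx / cycle = 9.1954e-05/9.1996e-05 = 100 %.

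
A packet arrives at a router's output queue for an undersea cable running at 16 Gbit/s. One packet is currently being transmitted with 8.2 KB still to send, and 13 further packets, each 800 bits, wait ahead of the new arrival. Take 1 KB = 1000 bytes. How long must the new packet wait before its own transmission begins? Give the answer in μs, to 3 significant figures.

4.75 μs

Each queued packet: L/R = 800/16000000000 = 0.05 μs.
13 queued → 0.65 μs.
Plus remaining 65600 bits of current packet: 4.1 μs.
Queuing delay = 4.75 μs.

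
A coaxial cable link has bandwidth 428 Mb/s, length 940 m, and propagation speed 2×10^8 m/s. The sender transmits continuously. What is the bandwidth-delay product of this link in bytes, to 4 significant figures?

Propagation delay = 940 / 200000000 = 4.7e-06 s.
BDP = R × t_prop = 428000000 × 4.7e-06 = 2011.6 bits.
In bytes: 2011.6/8 = 251.5 bytes.

251.5 bytes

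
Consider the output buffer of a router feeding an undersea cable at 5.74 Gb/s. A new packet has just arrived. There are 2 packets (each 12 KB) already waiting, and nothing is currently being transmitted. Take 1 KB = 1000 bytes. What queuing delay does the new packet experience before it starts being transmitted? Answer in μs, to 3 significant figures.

Each queued packet: L/R = 96000/5740000000 = 16.7247 μs.
2 queued → 33.4495 μs.
Queuing delay = 33.4 μs.

33.4 μs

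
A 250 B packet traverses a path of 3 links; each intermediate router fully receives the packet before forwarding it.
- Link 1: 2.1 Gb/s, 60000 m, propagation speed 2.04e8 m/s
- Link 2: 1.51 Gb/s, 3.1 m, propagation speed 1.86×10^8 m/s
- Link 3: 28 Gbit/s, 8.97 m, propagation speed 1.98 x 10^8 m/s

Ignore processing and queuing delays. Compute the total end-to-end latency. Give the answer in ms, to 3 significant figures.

0.297 ms

L = 250 × 8 = 2000 bits.
Transmission delays (L/R per hop): 0.000952381, 0.0013245, 7.14286e-05 ms; sum = 0.00234831 ms.
Propagation delays (d/s per hop): 0.294118, 1.66667e-05, 4.5303e-05 ms; sum = 0.29418 ms.
End-to-end = 0.297 ms.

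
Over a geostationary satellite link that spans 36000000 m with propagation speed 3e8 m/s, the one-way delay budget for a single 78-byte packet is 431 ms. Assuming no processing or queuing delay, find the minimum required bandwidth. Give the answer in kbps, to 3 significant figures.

2.01 kbps

L = 624 bits.
Propagation delay = 36000000 / 300000000 = 120 ms.
Transmission budget = 431 − 120 = 311 ms.
R ≥ L / t_tx = 624 bits / 0.311 s = 2.01 kbps.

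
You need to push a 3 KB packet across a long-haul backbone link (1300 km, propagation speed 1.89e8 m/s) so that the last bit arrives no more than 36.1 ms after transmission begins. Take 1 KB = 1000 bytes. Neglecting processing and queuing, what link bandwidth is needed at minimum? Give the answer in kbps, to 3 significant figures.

821 kbps

L = 24000 bits.
Propagation delay = 1300000 / 189000000 = 6.87831 ms.
Transmission budget = 36.1 − 6.87831 = 29.2217 ms.
R ≥ L / t_tx = 24000 bits / 0.0292217 s = 821 kbps.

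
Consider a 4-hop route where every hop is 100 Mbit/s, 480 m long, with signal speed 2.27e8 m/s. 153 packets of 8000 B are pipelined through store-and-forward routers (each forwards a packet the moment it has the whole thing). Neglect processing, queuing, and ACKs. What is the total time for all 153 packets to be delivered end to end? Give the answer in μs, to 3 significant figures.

Per-hop transmission t_tx = L/R = 64000/100000000 = 640 μs.
Per-hop propagation t_prop = 480/227000000 = 2.11454 μs.
Pipeline fill: first packet needs 4·t_tx to clear all hops; remaining 152 packets each add one t_tx.
Total = (4+153-1)·t_tx + 4·t_prop = 156·640 + 4·2.11454 = 99800 μs.

99800 μs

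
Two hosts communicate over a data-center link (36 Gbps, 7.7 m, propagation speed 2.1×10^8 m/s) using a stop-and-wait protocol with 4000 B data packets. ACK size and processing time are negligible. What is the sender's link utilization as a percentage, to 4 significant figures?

t_tx = L/R = 32000/36000000000 = 8.88889e-07 s.
t_prop = 7.7/210000000 = 3.66667e-08 s; RTT = 7.33333e-08 s.
Cycle = t_tx + RTT = 9.62222e-07 s.
Utilization = t_tx / cycle = 8.88889e-07/9.62222e-07 = 92.38 %.

92.38 %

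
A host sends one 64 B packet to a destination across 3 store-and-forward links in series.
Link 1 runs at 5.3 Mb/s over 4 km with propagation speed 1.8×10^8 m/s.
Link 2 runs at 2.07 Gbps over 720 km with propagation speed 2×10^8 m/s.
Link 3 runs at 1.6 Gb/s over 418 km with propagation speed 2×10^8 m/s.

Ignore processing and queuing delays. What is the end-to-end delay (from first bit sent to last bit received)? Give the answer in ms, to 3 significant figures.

L = 64 × 8 = 512 bits.
Transmission delays (L/R per hop): 0.0966038, 0.000247343, 0.00032 ms; sum = 0.0971711 ms.
Propagation delays (d/s per hop): 0.0222222, 3.6, 2.09 ms; sum = 5.71222 ms.
End-to-end = 5.81 ms.

5.81 ms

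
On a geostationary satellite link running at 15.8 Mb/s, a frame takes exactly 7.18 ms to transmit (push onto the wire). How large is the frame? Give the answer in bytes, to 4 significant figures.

14180 bytes

L = R × t_tx = 15800000 b/s × 0.00718 s = 113444 bits.
In bytes: 113444 / 8 = 14180 bytes.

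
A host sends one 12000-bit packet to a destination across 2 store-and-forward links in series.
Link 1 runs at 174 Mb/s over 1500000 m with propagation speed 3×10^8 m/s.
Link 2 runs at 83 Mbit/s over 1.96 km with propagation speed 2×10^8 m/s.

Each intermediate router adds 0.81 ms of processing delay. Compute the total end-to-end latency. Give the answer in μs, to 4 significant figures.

6033 μs

Transmission delays (L/R per hop): 68.9655, 144.578 μs; sum = 213.544 μs.
Propagation delays (d/s per hop): 5000, 9.8 μs; sum = 5009.8 μs.
Processing at 1 router(s): 1 × 0.81 ms = 810 μs.
End-to-end = 6033 μs.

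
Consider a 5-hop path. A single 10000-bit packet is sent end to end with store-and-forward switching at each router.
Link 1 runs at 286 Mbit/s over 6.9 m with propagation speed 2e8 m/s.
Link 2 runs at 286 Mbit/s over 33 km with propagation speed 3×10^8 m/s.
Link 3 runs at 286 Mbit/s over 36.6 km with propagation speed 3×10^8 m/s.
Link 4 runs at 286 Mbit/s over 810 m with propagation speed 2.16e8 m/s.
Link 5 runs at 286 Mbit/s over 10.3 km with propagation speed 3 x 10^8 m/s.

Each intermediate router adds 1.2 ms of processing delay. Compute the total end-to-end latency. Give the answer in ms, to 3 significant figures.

5.24 ms

Transmission delay per hop = L/R = 10000/286000000 = 0.034965 ms; 5 hops → 0.174825 ms.
Propagation delays (d/s per hop): 3.45e-05, 0.11, 0.122, 0.00375, 0.0343333 ms; sum = 0.270118 ms.
Processing at 4 router(s): 4 × 1.2 ms = 4.8 ms.
End-to-end = 5.24 ms.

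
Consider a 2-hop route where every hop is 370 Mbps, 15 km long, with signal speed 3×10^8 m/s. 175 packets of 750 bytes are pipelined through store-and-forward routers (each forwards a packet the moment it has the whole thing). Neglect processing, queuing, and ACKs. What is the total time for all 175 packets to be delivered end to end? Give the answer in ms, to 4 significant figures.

Per-hop transmission t_tx = L/R = 6000/370000000 = 0.0162162 ms.
Per-hop propagation t_prop = 15000/300000000 = 0.05 ms.
Pipeline fill: first packet needs 2·t_tx to clear all hops; remaining 174 packets each add one t_tx.
Total = (2+175-1)·t_tx + 2·t_prop = 176·0.0162162 + 2·0.05 = 2.954 ms.

2.954 ms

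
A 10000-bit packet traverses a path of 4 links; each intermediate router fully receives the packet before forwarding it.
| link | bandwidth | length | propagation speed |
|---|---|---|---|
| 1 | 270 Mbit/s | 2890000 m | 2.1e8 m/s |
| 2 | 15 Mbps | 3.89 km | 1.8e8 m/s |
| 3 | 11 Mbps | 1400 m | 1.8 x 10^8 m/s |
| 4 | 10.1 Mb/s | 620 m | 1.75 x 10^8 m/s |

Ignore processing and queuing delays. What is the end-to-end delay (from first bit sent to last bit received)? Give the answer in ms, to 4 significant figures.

Transmission delays (L/R per hop): 0.037037, 0.666667, 0.909091, 0.990099 ms; sum = 2.60289 ms.
Propagation delays (d/s per hop): 13.7619, 0.0216111, 0.00777778, 0.00354286 ms; sum = 13.7948 ms.
End-to-end = 16.40 ms.

16.40 ms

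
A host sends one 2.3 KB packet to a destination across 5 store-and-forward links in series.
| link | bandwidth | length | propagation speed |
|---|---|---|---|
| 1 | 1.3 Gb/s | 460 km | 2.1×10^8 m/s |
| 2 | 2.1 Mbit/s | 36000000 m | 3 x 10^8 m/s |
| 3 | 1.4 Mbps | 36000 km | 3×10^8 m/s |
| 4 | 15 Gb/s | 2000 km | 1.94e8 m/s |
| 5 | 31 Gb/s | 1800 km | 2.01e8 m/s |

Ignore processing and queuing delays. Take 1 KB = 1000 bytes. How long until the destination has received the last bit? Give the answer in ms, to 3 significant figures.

L = 18400 bits.
Transmission delays (L/R per hop): 0.0141538, 8.7619, 13.1429, 0.00122667, 0.000593548 ms; sum = 21.9207 ms.
Propagation delays (d/s per hop): 2.19048, 120, 120, 10.3093, 8.95522 ms; sum = 261.455 ms.
End-to-end = 283 ms.

283 ms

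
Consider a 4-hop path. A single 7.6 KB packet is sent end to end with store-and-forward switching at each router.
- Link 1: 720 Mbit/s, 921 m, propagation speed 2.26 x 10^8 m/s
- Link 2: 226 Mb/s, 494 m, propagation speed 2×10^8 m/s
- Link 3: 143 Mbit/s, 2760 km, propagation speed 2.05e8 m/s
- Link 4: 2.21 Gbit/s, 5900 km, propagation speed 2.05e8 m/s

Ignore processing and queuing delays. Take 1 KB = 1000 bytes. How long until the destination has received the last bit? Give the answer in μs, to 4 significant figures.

43060 μs

L = 60800 bits.
Transmission delays (L/R per hop): 84.4444, 269.027, 425.175, 27.5113 μs; sum = 806.157 μs.
Propagation delays (d/s per hop): 4.07522, 2.47, 13463.4, 28780.5 μs; sum = 42250.4 μs.
End-to-end = 43060 μs.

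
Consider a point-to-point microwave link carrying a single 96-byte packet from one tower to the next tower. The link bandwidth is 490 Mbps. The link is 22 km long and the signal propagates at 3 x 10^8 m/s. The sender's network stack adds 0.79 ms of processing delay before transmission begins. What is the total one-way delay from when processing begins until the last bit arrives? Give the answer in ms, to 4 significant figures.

L = 96 × 8 = 768 bits.
Transmission delay = L/R = 768 / 490000000 = 0.00156735 ms.
Propagation delay = d/s = 22000 m / 300000000 m/s = 0.0733333 ms.
Plus processing delay 0.79 ms = 0.79 ms.
Total = 0.8649 ms.

0.8649 ms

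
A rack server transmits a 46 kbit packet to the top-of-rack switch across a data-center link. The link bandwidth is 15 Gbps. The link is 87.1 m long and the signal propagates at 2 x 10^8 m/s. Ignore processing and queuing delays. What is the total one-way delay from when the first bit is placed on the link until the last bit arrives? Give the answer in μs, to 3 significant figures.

3.50 μs

L = 46000 bits.
Transmission delay = L/R = 46000 / 15000000000 = 3.06667 μs.
Propagation delay = d/s = 87.1 m / 200000000 m/s = 0.4355 μs.
Total = 3.50 μs.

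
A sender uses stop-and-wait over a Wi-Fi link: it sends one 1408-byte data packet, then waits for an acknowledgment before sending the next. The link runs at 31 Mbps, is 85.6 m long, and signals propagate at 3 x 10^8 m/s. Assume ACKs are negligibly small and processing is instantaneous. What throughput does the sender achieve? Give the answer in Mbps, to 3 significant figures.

t_tx = L/R = 11264/31000000 = 0.000363355 s.
t_prop = 85.6/300000000 = 2.85333e-07 s; RTT = 5.70667e-07 s.
Cycle = t_tx + RTT = 0.000363926 s.
Throughput = L / cycle = 11264 / 0.000363926 = 31.0 Mbps.

31.0 Mbps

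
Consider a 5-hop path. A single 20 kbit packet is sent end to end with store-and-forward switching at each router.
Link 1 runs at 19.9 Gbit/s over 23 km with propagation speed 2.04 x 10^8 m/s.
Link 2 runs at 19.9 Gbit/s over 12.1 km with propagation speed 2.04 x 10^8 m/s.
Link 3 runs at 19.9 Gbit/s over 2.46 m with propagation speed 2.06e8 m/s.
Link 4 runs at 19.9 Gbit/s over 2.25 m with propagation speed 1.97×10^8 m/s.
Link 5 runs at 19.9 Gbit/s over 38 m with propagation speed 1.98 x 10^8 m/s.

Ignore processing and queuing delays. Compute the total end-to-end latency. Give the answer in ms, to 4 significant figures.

L = 20000 bits.
Transmission delay per hop = L/R = 20000/19900000000 = 0.00100503 ms; 5 hops → 0.00502513 ms.
Propagation delays (d/s per hop): 0.112745, 0.0593137, 1.19417e-05, 1.14213e-05, 0.000191919 ms; sum = 0.172274 ms.
End-to-end = 0.1773 ms.

0.1773 ms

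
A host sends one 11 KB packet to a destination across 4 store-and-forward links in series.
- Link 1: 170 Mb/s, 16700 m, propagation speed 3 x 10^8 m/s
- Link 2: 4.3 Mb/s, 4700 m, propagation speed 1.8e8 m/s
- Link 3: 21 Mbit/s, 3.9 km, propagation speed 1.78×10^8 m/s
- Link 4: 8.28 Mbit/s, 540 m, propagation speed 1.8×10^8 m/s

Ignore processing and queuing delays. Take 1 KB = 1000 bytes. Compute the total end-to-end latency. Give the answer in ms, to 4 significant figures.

L = 88000 bits.
Transmission delays (L/R per hop): 0.517647, 20.4651, 4.19048, 10.628 ms; sum = 35.8013 ms.
Propagation delays (d/s per hop): 0.0556667, 0.0261111, 0.0219101, 0.003 ms; sum = 0.106688 ms.
End-to-end = 35.91 ms.

35.91 ms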